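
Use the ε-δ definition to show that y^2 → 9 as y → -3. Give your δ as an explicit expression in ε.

δ = min(2, ε/8)

Let ε > 0 be given. We seek δ > 0 with 0 < |y + 3| < δ ⇒ |y^2 − 9| < ε.
Factor: y^2 − 9 = (y + 3)(y - 3), so |y^2 − 9| = |y + 3|·|y - 3|.
Impose δ ≤ 2 so that |y| < 5; then |y - 3| ≤ 8.
Hence |y^2 − 9| ≤ 8|y + 3|, which is < ε once |y + 3| < ε/8.
Take δ = min(2, ε/8). If 0 < |y + 3| < δ then both bounds hold and |y^2 − 9| ≤ 8|y + 3| < 8·(ε/8) = ε.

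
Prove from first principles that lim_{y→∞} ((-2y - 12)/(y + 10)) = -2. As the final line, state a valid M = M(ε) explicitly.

Suppose ε > 0. We seek M > 0 such that y > M implies |(-2y - 12)/(y + 10) + 2| < ε.
(-2y - 12)/(y + 10) + 2 = ((-2y - 12) − (-2)(y + 10)) / ((y + 10)) = 8/((y + 10)).
For y > 0 we have y + 10 > y, so |(-2y - 12)/(y + 10) + 2| = 8/((y + 10)) < 8/(y) = 8/y.
Thus |(-2y - 12)/(y + 10) + 2| < ε whenever y > 8/ε.
Take M = 8/ε. If y > M then |(-2y - 12)/(y + 10) + 2| < 8/y < ε.

M = 8/ε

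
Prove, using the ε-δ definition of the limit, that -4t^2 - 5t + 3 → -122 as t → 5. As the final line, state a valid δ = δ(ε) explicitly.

δ = min(1, ε/49)

Suppose ε > 0. We want δ > 0 such that 0 < |t − 5| < δ implies |(-4t^2 - 5t + 3) + 122| < ε.
(-4t^2 - 5t + 3) + 122 = -4t^2 - 5t + 125 = (t − 5)(-4t - 25).
So |(-4t^2 - 5t + 3) + 122| = |t − 5|·|-4t - 25|.
Assume first that |t − 5| < 1, so |t| < 6. Then |-4t - 25| ≤ 4·6 + 25 = 49.
Hence |(-4t^2 - 5t + 3) + 122| ≤ 49|t − 5| < ε provided |t − 5| < ε/49.
Choosing δ = min(1, ε/49) ensures both conditions, hence |(-4t^2 - 5t + 3) + 122| < ε.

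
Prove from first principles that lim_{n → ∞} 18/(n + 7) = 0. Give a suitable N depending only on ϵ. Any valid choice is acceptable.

Let ϵ > 0 be given. For n ≥ 1, |18/(n + 7) − 0| = 18/(n + 7) ≤ 18/n.
We need 18/n < ϵ, i.e. n > 18/ϵ.
Take N = 18/ϵ. If n > N then |18/(n + 7)| ≤ 18/n < ϵ.

N = 18/ϵ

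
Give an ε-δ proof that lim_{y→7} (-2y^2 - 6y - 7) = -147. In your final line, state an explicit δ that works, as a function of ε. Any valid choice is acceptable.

δ = min(1, ε/36)

Fix ε > 0. We want δ > 0 such that 0 < |y − 7| < δ implies |(-2y^2 - 6y - 7) + 147| < ε.
(-2y^2 - 6y - 7) + 147 = -2y^2 - 6y + 140 = (y − 7)(-2y - 20).
So |(-2y^2 - 6y - 7) + 147| = |y − 7|·|-2y - 20|.
Require δ ≤ 1. Then |y − 7| < 1 gives |y| < 8, and by the triangle inequality |-2y - 20| ≤ 2·8 + 20 = 36.
Hence |(-2y^2 - 6y - 7) + 147| ≤ 36|y − 7| < ε provided |y − 7| < ε/36.
Choosing δ = min(1, ε/36) ensures both conditions, hence |(-2y^2 - 6y - 7) + 147| < ε.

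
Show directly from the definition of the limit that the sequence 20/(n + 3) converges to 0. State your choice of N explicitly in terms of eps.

N = 20/eps

Let eps > 0. For n ≥ 1, |20/(n + 3) − 0| = 20/(n + 3) ≤ 20/n.
We need 20/n < eps, i.e. n > 20/eps.
Take N = 20/eps. If n > N then |20/(n + 3)| ≤ 20/n < eps.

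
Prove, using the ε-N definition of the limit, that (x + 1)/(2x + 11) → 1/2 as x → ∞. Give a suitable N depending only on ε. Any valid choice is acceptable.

N = (9/4)/ε

Let ε > 0. We seek N > 0 such that x > N implies |(x + 1)/(2x + 11) − (1/2)| < ε.
(x + 1)/(2x + 11) − (1/2) = (2(x + 1) − (2x + 11)) / (2(2x + 11)) = -9/(2(2x + 11)).
For x > 0 we have 2x + 11 > 2x, so |(x + 1)/(2x + 11) − (1/2)| = 9/(2(2x + 11)) < 9/(2·2x) = (9/4)/x.
Thus |(x + 1)/(2x + 11) − (1/2)| < ε whenever x > (9/4)/ε.
Take N = (9/4)/ε. If x > N then |(x + 1)/(2x + 11) − (1/2)| < (9/4)/x < ε.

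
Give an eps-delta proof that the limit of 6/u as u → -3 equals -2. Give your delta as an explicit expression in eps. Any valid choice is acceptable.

Fix eps > 0. We seek delta > 0 such that 0 < |u + 3| < delta implies |6/u + 2| < eps.
|6/u + 2| = 6·|-3 − u|/(3·|u|) = 6|u + 3|/(3|u|).
Restrict delta ≤ 3/2. Then |u + 3| < 3/2 gives |u| > 3/2, so 3|u| > 9/2.
Then |6/u + 2| < 6|u + 3|/(9/2), which is < eps when |u + 3| < (3/4)eps.
Take delta = min(3/2, (3/4)eps). Then 0 < |u + 3| < delta gives both |u + 3| < 3/2 and |u + 3| < (3/4)eps, so |6/u + 2| < eps.

delta = min(3/2, (3/4)eps)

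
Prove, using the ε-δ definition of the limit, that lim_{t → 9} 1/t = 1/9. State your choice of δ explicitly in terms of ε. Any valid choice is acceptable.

δ = min(9/2, (81/2)ε)

Fix ε > 0. We seek δ > 0 such that 0 < |t − 9| < δ implies |1/t − (1/9)| < ε.
|1/t − (1/9)| = |9 − t|/(9·|t|) = |t − 9|/(9|t|).
Restrict δ ≤ 9/2. Then |t − 9| < 9/2 gives |t| > 9/2, so 9|t| > 81/2.
Then |1/t − (1/9)| < |t − 9|/(81/2), which is < ε when |t − 9| < (81/2)ε.
Take δ = min(9/2, (81/2)ε). Then 0 < |t − 9| < δ gives both |t − 9| < 9/2 and |t − 9| < (81/2)ε, so |1/t − (1/9)| < ε.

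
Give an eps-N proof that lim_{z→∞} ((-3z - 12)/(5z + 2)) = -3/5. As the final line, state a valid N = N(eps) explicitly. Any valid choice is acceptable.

Fix eps > 0. We seek N > 0 such that z > N implies |(-3z - 12)/(5z + 2) + 3/5| < eps.
(-3z - 12)/(5z + 2) + 3/5 = (5(-3z - 12) − (-3)(5z + 2)) / (5(5z + 2)) = -54/(5(5z + 2)).
For z > 0 we have 5z + 2 > 5z, so |(-3z - 12)/(5z + 2) + 3/5| = 54/(5(5z + 2)) < 54/(5·5z) = (54/25)/z.
Thus |(-3z - 12)/(5z + 2) + 3/5| < eps whenever z > (54/25)/eps.
Take N = (54/25)/eps. If z > N then |(-3z - 12)/(5z + 2) + 3/5| < (54/25)/z < eps.

N = (54/25)/eps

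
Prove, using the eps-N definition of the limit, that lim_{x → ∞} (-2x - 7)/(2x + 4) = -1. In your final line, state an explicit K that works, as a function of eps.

Suppose eps > 0. We seek K > 0 such that x > K implies |(-2x - 7)/(2x + 4) + 1| < eps.
(-2x - 7)/(2x + 4) + 1 = (2(-2x - 7) − (-2)(2x + 4)) / (2(2x + 4)) = -6/(2(2x + 4)).
For x > 0 we have 2x + 4 > 2x, so |(-2x - 7)/(2x + 4) + 1| = 6/(2(2x + 4)) < 6/(2·2x) = (3/2)/x.
Thus |(-2x - 7)/(2x + 4) + 1| < eps whenever x > (3/2)/eps.
Take K = (3/2)/eps. If x > K then |(-2x - 7)/(2x + 4) + 1| < (3/2)/x < eps.

K = (3/2)/eps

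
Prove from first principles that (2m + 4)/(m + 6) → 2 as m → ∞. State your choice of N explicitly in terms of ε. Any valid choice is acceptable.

Let ε > 0 be given. For m ≥ 1, |(2m + 4)/(m + 6) − 2| = |-8|/((m + 6)) = 8/((m + 6)).
Since m + 6 ≥ m for m ≥ 1, this is ≤ 8/(m) = 8/m.
So |(2m + 4)/(m + 6) − 2| < ε whenever m > 8/ε.
Take N = 8/ε. If m > N then |(2m + 4)/(m + 6) − 2| ≤ 8/m < ε.

N = 8/ε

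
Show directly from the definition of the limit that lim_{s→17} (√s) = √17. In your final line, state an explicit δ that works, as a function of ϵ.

Let ϵ > 0 be given. We want δ > 0 such that 0 < |s − 17| < δ implies |√s − √17| < ϵ.
Rationalise: √s − √17 = (s − 17)/(√s + √17), so |√s − √17| = |s − 17|/(√s + √17).
Restrict δ ≤ 17 so that |s − 17| < 17 forces s > 0, and then √s + √17 > √17.
Hence |√s − √17| < |s − 17|/√17, which is < ϵ once |s − 17| < √17·ϵ.
Take δ = min(17, √17·ϵ). If 0 < |s − 17| < δ then s > 0 and |√s − √17| < |s − 17|/√17 < ϵ.

δ = min(17, √17·ϵ)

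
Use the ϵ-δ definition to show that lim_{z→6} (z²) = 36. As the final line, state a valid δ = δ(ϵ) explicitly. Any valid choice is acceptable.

δ = min(1, ϵ/13)

Let ϵ > 0. We seek δ > 0 with 0 < |z − 6| < δ ⇒ |z² − 36| < ϵ.
Factor: z² − 36 = (z − 6)(z + 6), so |z² − 36| = |z − 6|·|z + 6|.
Restrict δ ≤ 1. Then |z − 6| < 1 gives |z| < 7, so by the triangle inequality |z + 6| ≤ 7 + 6 = 13.
Hence |z² − 36| ≤ 13|z − 6|, which is < ϵ once |z − 6| < ϵ/13.
Take δ = min(1, ϵ/13). If 0 < |z − 6| < δ then both bounds hold and |z² − 36| ≤ 13|z − 6| < 13·(ϵ/13) = ϵ.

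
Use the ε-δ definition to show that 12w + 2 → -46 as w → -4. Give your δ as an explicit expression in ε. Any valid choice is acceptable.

δ = ε/12

Fix ε > 0. We need δ > 0 so that 0 < |w + 4| < δ implies |(12w + 2) + 46| < ε.
|(12w + 2) + 46| = |12w + 48| = 12|w + 4|.
Thus it suffices that |w + 4| < ε/12.
Choosing δ = ε/12 gives |(12w + 2) + 46| = 12|w + 4| < ε whenever |w + 4| < δ.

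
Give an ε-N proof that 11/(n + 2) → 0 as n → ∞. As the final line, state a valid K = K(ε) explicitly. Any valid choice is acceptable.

K = 11/ε

Suppose ε > 0. For n ≥ 1, |11/(n + 2) − 0| = 11/(n + 2) ≤ 11/n.
We need 11/n < ε, i.e. n > 11/ε.
Take K = 11/ε. If n > K then |11/(n + 2)| ≤ 11/n < ε.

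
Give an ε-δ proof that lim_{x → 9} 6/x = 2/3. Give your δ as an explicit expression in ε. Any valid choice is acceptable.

δ = min(9/2, (27/4)ε)

Let ε > 0. We seek δ > 0 such that 0 < |x − 9| < δ implies |6/x − (2/3)| < ε.
|6/x − (2/3)| = 6·|9 − x|/(9·|x|) = 6|x − 9|/(9|x|).
Require δ ≤ 9/2 so that |x| > 9 − 9/2 = 9/2, hence 9|x| > 81/2.
Then |6/x − (2/3)| < 6|x − 9|/(81/2), which is < ε when |x − 9| < (27/4)ε.
Take δ = min(9/2, (27/4)ε). Then 0 < |x − 9| < δ gives both |x − 9| < 9/2 and |x − 9| < (27/4)ε, so |6/x − (2/3)| < ε.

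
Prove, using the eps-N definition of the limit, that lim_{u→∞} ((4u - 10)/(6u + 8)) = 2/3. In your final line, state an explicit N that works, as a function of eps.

N = (23/9)/eps

Suppose eps > 0. We seek N > 0 such that u > N implies |(4u - 10)/(6u + 8) − (2/3)| < eps.
(4u - 10)/(6u + 8) − (2/3) = (6(4u - 10) − 4(6u + 8)) / (6(6u + 8)) = -92/(6(6u + 8)).
For u > 0 we have 6u + 8 > 6u, so |(4u - 10)/(6u + 8) − (2/3)| = 92/(6(6u + 8)) < 92/(6·6u) = (23/9)/u.
Thus |(4u - 10)/(6u + 8) − (2/3)| < eps whenever u > (23/9)/eps.
Take N = (23/9)/eps. If u > N then |(4u - 10)/(6u + 8) − (2/3)| < (23/9)/u < eps.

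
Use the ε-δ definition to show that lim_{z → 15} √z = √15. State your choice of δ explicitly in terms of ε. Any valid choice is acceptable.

Let ε > 0. We want δ > 0 such that 0 < |z − 15| < δ implies |√z − √15| < ε.
Multiplying by the conjugate, |√z − √15| = |z − 15|/(√z + √15).
Restrict δ ≤ 15 so that |z − 15| < 15 forces z > 0, and then √z + √15 > √15.
Hence |√z − √15| < |z − 15|/√15, which is < ε once |z − 15| < √15·ε.
Take δ = min(15, √15·ε). If 0 < |z − 15| < δ then z > 0 and |√z − √15| < |z − 15|/√15 < ε.

δ = min(15, √15·ε)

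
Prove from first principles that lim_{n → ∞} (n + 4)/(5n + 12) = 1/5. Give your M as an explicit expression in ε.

Let ε > 0. For n ≥ 1, |(n + 4)/(5n + 12) − (1/5)| = |8|/(5(5n + 12)) = 8/(5(5n + 12)).
Since 5n + 12 ≥ 5n for n ≥ 1, this is ≤ 8/(5·5n) = (8/25)/n.
So |(n + 4)/(5n + 12) − (1/5)| < ε whenever n > (8/25)/ε.
Take M = (8/25)/ε. If n > M then |(n + 4)/(5n + 12) − (1/5)| ≤ (8/25)/n < ε.

M = (8/25)/ε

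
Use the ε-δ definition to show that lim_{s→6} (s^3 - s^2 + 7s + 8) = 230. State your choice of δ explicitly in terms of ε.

δ = min(2, ε/141)

Fix ε > 0. We want δ > 0 such that 0 < |s − 6| < δ implies |(s^3 - s^2 + 7s + 8) − 230| < ε.
(s^3 - s^2 + 7s + 8) − 230 = s^3 - s^2 + 7s - 222 = (s − 6)(s^2 + 5s + 37).
So |(s^3 - s^2 + 7s + 8) − 230| = |s − 6|·|s^2 + 5s + 37|.
Require δ ≤ 2. Then |s − 6| < 2 gives |s| < 8, and by the triangle inequality |s^2 + 5s + 37| ≤ 8^2 + 5·8 + 37 = 141.
Hence |(s^3 - s^2 + 7s + 8) − 230| ≤ 141|s − 6| < ε provided |s − 6| < ε/141.
Take δ = min(2, ε/141). Then 0 < |s − 6| < δ gives both |s − 6| < 2 and |s − 6| < ε/141, so |(s^3 - s^2 + 7s + 8) − 230| < ε.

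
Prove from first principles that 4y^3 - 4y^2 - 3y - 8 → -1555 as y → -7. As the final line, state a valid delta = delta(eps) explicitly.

Suppose eps > 0. We want delta > 0 such that 0 < |y + 7| < delta implies |(4y^3 - 4y^2 - 3y - 8) + 1555| < eps.
(4y^3 - 4y^2 - 3y - 8) + 1555 = 4y^3 - 4y^2 - 3y + 1547 = (y + 7)(4y^2 - 32y + 221).
So |(4y^3 - 4y^2 - 3y - 8) + 1555| = |y + 7|·|4y^2 - 32y + 221|.
Require delta ≤ 1. Then |y + 7| < 1 gives |y| < 8, and by the triangle inequality |4y^2 - 32y + 221| ≤ 4·8^2 + 32·8 + 221 = 733.
Hence |(4y^3 - 4y^2 - 3y - 8) + 1555| ≤ 733|y + 7| < eps provided |y + 7| < eps/733.
Take delta = min(1, eps/733). Then 0 < |y + 7| < delta gives both |y + 7| < 1 and |y + 7| < eps/733, so |(4y^3 - 4y^2 - 3y - 8) + 1555| < eps.

delta = min(1, eps/733)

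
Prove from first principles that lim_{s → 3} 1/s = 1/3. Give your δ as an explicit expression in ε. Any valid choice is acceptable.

δ = min(3/2, (9/2)ε)

Suppose ε > 0. We seek δ > 0 such that 0 < |s − 3| < δ implies |1/s − (1/3)| < ε.
|1/s − (1/3)| = |3 − s|/(3·|s|) = |s − 3|/(3|s|).
Restrict δ ≤ 3/2. Then |s − 3| < 3/2 gives |s| > 3/2, so 3|s| > 9/2.
Then |1/s − (1/3)| < |s − 3|/(9/2), which is < ε when |s − 3| < (9/2)ε.
Take δ = min(3/2, (9/2)ε). Then 0 < |s − 3| < δ gives both |s − 3| < 3/2 and |s − 3| < (9/2)ε, so |1/s − (1/3)| < ε.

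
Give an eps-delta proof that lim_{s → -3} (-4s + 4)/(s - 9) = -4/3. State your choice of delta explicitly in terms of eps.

delta = min(6, (9/4)eps)

Let eps > 0 be given. We want delta > 0 with 0 < |s + 3| < delta ⇒ |(-4s + 4)/(s - 9) + 4/3| < eps.
Combining over a common denominator, (-4s + 4)/(s - 9) + 4/3 = [(-4s + 4)·(-12) − 16·(s - 9)] / [(-12)·(s - 9)] = 32(s + 3) / ((-12)(s - 9)).
So |(-4s + 4)/(s - 9) + 4/3| = 32|s + 3| / (12·|s − 9|).
Restrict delta ≤ 6. Then |s + 3| < 6 gives |s − 9| = |(s + 3) + (-12)| ≥ 12 − 6 = 6.
Hence |(-4s + 4)/(s - 9) + 4/3| < 32|s + 3|/(12·6) = (4/9)|s + 3|, which is < eps once |s + 3| < (9/4)eps.
Take delta = min(6, (9/4)eps). Then 0 < |s + 3| < delta forces both bounds, so |(-4s + 4)/(s - 9) + 4/3| < eps.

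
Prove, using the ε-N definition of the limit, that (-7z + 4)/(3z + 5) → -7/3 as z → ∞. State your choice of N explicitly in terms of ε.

N = (47/9)/ε

Suppose ε > 0. We seek N > 0 such that z > N implies |(-7z + 4)/(3z + 5) + 7/3| < ε.
(-7z + 4)/(3z + 5) + 7/3 = (3(-7z + 4) − (-7)(3z + 5)) / (3(3z + 5)) = 47/(3(3z + 5)).
For z > 0 we have 3z + 5 > 3z, so |(-7z + 4)/(3z + 5) + 7/3| = 47/(3(3z + 5)) < 47/(3·3z) = (47/9)/z.
Thus |(-7z + 4)/(3z + 5) + 7/3| < ε whenever z > (47/9)/ε.
Take N = (47/9)/ε. If z > N then |(-7z + 4)/(3z + 5) + 7/3| < (47/9)/z < ε.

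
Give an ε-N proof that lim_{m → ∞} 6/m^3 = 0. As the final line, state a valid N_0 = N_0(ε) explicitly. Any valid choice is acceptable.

N_0 = (6/ε)^{1/3}

Let ε > 0 be given. For m ≥ 1, |6/m^3 − 0| = 6/m^3.
6/m^3 < ε ⇔ m^3 > 6/ε ⇔ m > (6/ε)^{1/3}.
Take N_0 = (6/ε)^{1/3}. Then m > N_0 implies 6/m^3 < ε.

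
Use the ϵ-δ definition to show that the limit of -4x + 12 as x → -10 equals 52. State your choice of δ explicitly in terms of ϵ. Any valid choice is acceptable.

Fix ϵ > 0. We need δ > 0 so that 0 < |x + 10| < δ implies |(-4x + 12) − 52| < ϵ.
Since (-4x + 12) − 52 = -4(x + 10), we have |(-4x + 12) − 52| = 4|x + 10|.
Thus it suffices that |x + 10| < ϵ/4.
Take δ = ϵ/4. If 0 < |x + 10| < δ then |(-4x + 12) − 52| = 4|x + 10| < 4·(ϵ/4) = ϵ.

δ = ϵ/4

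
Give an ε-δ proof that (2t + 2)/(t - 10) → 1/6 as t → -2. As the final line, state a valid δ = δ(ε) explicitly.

Let ε > 0. We want δ > 0 with 0 < |t + 2| < δ ⇒ |(2t + 2)/(t - 10) − (1/6)| < ε.
Combining over a common denominator, (2t + 2)/(t - 10) − (1/6) = [(2t + 2)·(-12) − (-2)·(t - 10)] / [(-12)·(t - 10)] = -22(t + 2) / ((-12)(t - 10)).
So |(2t + 2)/(t - 10) − (1/6)| = 22|t + 2| / (12·|t − 10|).
Require δ ≤ 6, so |t − 10| ≥ |-12| − |t + 2| > 12 − 6 = 6.
Hence |(2t + 2)/(t - 10) − (1/6)| < 22|t + 2|/(12·6) = (11/36)|t + 2|, which is < ε once |t + 2| < (36/11)ε.
Take δ = min(6, (36/11)ε). Then 0 < |t + 2| < δ forces both bounds, so |(2t + 2)/(t - 10) − (1/6)| < ε.

δ = min(6, (36/11)ε)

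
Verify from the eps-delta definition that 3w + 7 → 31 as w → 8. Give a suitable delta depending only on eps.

delta = eps/3

Suppose eps > 0. We need delta > 0 so that 0 < |w − 8| < delta implies |(3w + 7) − 31| < eps.
Since (3w + 7) − 31 = 3(w − 8), we have |(3w + 7) − 31| = 3|w − 8|.
So 3|w − 8| < eps exactly when |w − 8| < eps/3.
Take delta = eps/3. If 0 < |w − 8| < delta then |(3w + 7) − 31| = 3|w − 8| < 3·(eps/3) = eps.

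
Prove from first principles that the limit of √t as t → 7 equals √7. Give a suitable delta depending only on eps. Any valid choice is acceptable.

Suppose eps > 0. We want delta > 0 such that 0 < |t − 7| < delta implies |√t − √7| < eps.
Multiplying by the conjugate, |√t − √7| = |t − 7|/(√t + √7).
Restrict delta ≤ 7 so that |t − 7| < 7 forces t > 0, and then √t + √7 > √7.
Hence |√t − √7| < |t − 7|/√7, which is < eps once |t − 7| < √7·eps.
Take delta = min(7, √7·eps). If 0 < |t − 7| < delta then t > 0 and |√t − √7| < |t − 7|/√7 < eps.

delta = min(7, √7·eps)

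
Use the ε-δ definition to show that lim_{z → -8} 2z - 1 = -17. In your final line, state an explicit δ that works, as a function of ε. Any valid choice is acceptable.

Let ε > 0 be given. We need δ > 0 so that 0 < |z + 8| < δ implies |(2z - 1) + 17| < ε.
Since (2z - 1) + 17 = 2(z + 8), we have |(2z - 1) + 17| = 2|z + 8|.
Thus it suffices that |z + 8| < ε/2.
Take δ = ε/2. If 0 < |z + 8| < δ then |(2z - 1) + 17| = 2|z + 8| < 2·(ε/2) = ε.

δ = ε/2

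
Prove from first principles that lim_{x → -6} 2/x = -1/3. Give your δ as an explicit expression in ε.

δ = min(3, 9ε)

Let ε > 0 be given. We seek δ > 0 such that 0 < |x + 6| < δ implies |2/x + 1/3| < ε.
|2/x + 1/3| = 2·|-6 − x|/(6·|x|) = 2|x + 6|/(6|x|).
Restrict δ ≤ 3. Then |x + 6| < 3 gives |x| > 3, so 6|x| > 18.
Then |2/x + 1/3| < 2|x + 6|/18, which is < ε when |x + 6| < 9ε.
Take δ = min(3, 9ε). Then 0 < |x + 6| < δ gives both |x + 6| < 3 and |x + 6| < 9ε, so |2/x + 1/3| < ε.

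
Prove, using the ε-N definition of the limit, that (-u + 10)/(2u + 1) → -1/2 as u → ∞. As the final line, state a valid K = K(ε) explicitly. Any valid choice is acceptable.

K = (21/4)/ε

Suppose ε > 0. We seek K > 0 such that u > K implies |(-u + 10)/(2u + 1) + 1/2| < ε.
(-u + 10)/(2u + 1) + 1/2 = (2(-u + 10) − (-1)(2u + 1)) / (2(2u + 1)) = 21/(2(2u + 1)).
For u > 0 we have 2u + 1 > 2u, so |(-u + 10)/(2u + 1) + 1/2| = 21/(2(2u + 1)) < 21/(2·2u) = (21/4)/u.
Thus |(-u + 10)/(2u + 1) + 1/2| < ε whenever u > (21/4)/ε.
Take K = (21/4)/ε. If u > K then |(-u + 10)/(2u + 1) + 1/2| < (21/4)/u < ε.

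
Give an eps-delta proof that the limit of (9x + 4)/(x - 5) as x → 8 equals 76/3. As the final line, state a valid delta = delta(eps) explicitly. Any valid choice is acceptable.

delta = min(3/2, (9/98)eps)

Let eps > 0 be given. We want delta > 0 with 0 < |x − 8| < delta ⇒ |(9x + 4)/(x - 5) − (76/3)| < eps.
Combining over a common denominator, (9x + 4)/(x - 5) − (76/3) = [(9x + 4)·3 − 76·(x - 5)] / [3·(x - 5)] = -49(x − 8) / (3(x - 5)).
So |(9x + 4)/(x - 5) − (76/3)| = 49|x − 8| / (3·|x − 5|).
Restrict delta ≤ 3/2. Then |x − 8| < 3/2 gives |x − 5| = |(x − 8) + 3| ≥ 3 − 3/2 = 3/2.
Hence |(9x + 4)/(x - 5) − (76/3)| < 49|x − 8|/(3·(3/2)) = (98/9)|x − 8|, which is < eps once |x − 8| < (9/98)eps.
Take delta = min(3/2, (9/98)eps). Then 0 < |x − 8| < delta forces both bounds, so |(9x + 4)/(x - 5) − (76/3)| < eps.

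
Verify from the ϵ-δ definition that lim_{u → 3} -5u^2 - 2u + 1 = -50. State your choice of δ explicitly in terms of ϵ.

Suppose ϵ > 0. We want δ > 0 such that 0 < |u − 3| < δ implies |(-5u^2 - 2u + 1) + 50| < ϵ.
(-5u^2 - 2u + 1) + 50 = -5u^2 - 2u + 51 = (u − 3)(-5u - 17).
So |(-5u^2 - 2u + 1) + 50| = |u − 3|·|-5u - 17|.
Require δ ≤ 1. Then |u − 3| < 1 gives |u| < 4, and by the triangle inequality |-5u - 17| ≤ 5·4 + 17 = 37.
Hence |(-5u^2 - 2u + 1) + 50| ≤ 37|u − 3| < ϵ provided |u − 3| < ϵ/37.
Choosing δ = min(1, ϵ/37) ensures both conditions, hence |(-5u^2 - 2u + 1) + 50| < ϵ.

δ = min(1, ϵ/37)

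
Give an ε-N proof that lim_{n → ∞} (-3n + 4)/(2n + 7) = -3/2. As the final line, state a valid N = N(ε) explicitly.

Suppose ε > 0. For n ≥ 1, |(-3n + 4)/(2n + 7) + 3/2| = |29|/(2(2n + 7)) = 29/(2(2n + 7)).
Since 2n + 7 ≥ 2n for n ≥ 1, this is ≤ 29/(2·2n) = (29/4)/n.
So |(-3n + 4)/(2n + 7) + 3/2| < ε whenever n > (29/4)/ε.
Take N = (29/4)/ε. If n > N then |(-3n + 4)/(2n + 7) + 3/2| ≤ (29/4)/n < ε.

N = (29/4)/ε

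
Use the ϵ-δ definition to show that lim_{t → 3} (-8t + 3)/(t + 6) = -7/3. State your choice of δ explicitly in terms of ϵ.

δ = min(9/2, (27/34)ϵ)

Let ϵ > 0. We want δ > 0 with 0 < |t − 3| < δ ⇒ |(-8t + 3)/(t + 6) + 7/3| < ϵ.
Combining over a common denominator, (-8t + 3)/(t + 6) + 7/3 = [(-8t + 3)·9 − (-21)·(t + 6)] / [9·(t + 6)] = -51(t − 3) / (9(t + 6)).
So |(-8t + 3)/(t + 6) + 7/3| = 51|t − 3| / (9·|t + 6|).
Require δ ≤ 9/2, so |t + 6| ≥ |9| − |t − 3| > 9 − 9/2 = 9/2.
Hence |(-8t + 3)/(t + 6) + 7/3| < 51|t − 3|/(9·(9/2)) = (34/27)|t − 3|, which is < ϵ once |t − 3| < (27/34)ϵ.
Take δ = min(9/2, (27/34)ϵ). Then 0 < |t − 3| < δ forces both bounds, so |(-8t + 3)/(t + 6) + 7/3| < ϵ.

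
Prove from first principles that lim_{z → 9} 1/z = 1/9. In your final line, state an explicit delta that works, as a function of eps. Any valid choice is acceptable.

Let eps > 0 be given. We seek delta > 0 such that 0 < |z − 9| < delta implies |1/z − (1/9)| < eps.
|1/z − (1/9)| = |9 − z|/(9·|z|) = |z − 9|/(9|z|).
Require delta ≤ 9/2 so that |z| > 9 − 9/2 = 9/2, hence 9|z| > 81/2.
Then |1/z − (1/9)| < |z − 9|/(81/2), which is < eps when |z − 9| < (81/2)eps.
Take delta = min(9/2, (81/2)eps). Then 0 < |z − 9| < delta gives both |z − 9| < 9/2 and |z − 9| < (81/2)eps, so |1/z − (1/9)| < eps.

delta = min(9/2, (81/2)eps)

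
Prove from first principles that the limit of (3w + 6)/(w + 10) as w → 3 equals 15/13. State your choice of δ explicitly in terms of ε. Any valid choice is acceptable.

δ = min(13/2, (169/48)ε)

Let ε > 0 be given. We want δ > 0 with 0 < |w − 3| < δ ⇒ |(3w + 6)/(w + 10) − (15/13)| < ε.
Combining over a common denominator, (3w + 6)/(w + 10) − (15/13) = [(3w + 6)·13 − 15·(w + 10)] / [13·(w + 10)] = 24(w − 3) / (13(w + 10)).
So |(3w + 6)/(w + 10) − (15/13)| = 24|w − 3| / (13·|w + 10|).
Require δ ≤ 13/2, so |w + 10| ≥ |13| − |w − 3| > 13 − 13/2 = 13/2.
Hence |(3w + 6)/(w + 10) − (15/13)| < 24|w − 3|/(13·(13/2)) = (48/169)|w − 3|, which is < ε once |w − 3| < (169/48)ε.
Take δ = min(13/2, (169/48)ε). Then 0 < |w − 3| < δ forces both bounds, so |(3w + 6)/(w + 10) − (15/13)| < ε.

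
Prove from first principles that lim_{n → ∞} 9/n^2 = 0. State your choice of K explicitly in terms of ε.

Suppose ε > 0. For n ≥ 1, |9/n^2 − 0| = 9/n^2.
9/n^2 < ε ⇔ n^2 > 9/ε ⇔ n > (9/ε)^{1/2}.
Take K = (9/ε)^{1/2}. Then n > K implies 9/n^2 < ε.

K = (9/ε)^{1/2}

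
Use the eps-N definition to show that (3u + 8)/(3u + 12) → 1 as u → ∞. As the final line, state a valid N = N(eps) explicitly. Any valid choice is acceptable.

N = (4/3)/eps

Fix eps > 0. We seek N > 0 such that u > N implies |(3u + 8)/(3u + 12) − 1| < eps.
(3u + 8)/(3u + 12) − 1 = (3(3u + 8) − 3(3u + 12)) / (3(3u + 12)) = -12/(3(3u + 12)).
For u > 0 we have 3u + 12 > 3u, so |(3u + 8)/(3u + 12) − 1| = 12/(3(3u + 12)) < 12/(3·3u) = (4/3)/u.
Thus |(3u + 8)/(3u + 12) − 1| < eps whenever u > (4/3)/eps.
Take N = (4/3)/eps. If u > N then |(3u + 8)/(3u + 12) − 1| < (4/3)/u < eps.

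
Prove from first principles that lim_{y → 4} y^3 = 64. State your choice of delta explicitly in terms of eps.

delta = min(1, eps/61)

Suppose eps > 0. We seek delta > 0 with 0 < |y − 4| < delta ⇒ |y^3 − 64| < eps.
Factor: y^3 − 64 = (y − 4)(y^2 + 4y + 16), so |y^3 − 64| = |y − 4|·|y^2 + 4y + 16|.
Impose delta ≤ 1 so that |y| < 5; then |y^2 + 4y + 16| ≤ 61.
Hence |y^3 − 64| ≤ 61|y − 4|, which is < eps once |y − 4| < eps/61.
Take delta = min(1, eps/61). If 0 < |y − 4| < delta then both bounds hold and |y^3 − 64| ≤ 61|y − 4| < 61·(eps/61) = eps.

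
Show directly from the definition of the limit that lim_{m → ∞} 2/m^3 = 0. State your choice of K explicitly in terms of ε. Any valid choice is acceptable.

K = (2/ε)^{1/3}

Let ε > 0 be given. For m ≥ 1, |2/m^3 − 0| = 2/m^3.
2/m^3 < ε ⇔ m^3 > 2/ε ⇔ m > (2/ε)^{1/3}.
Take K = (2/ε)^{1/3}. Then m > K implies 2/m^3 < ε.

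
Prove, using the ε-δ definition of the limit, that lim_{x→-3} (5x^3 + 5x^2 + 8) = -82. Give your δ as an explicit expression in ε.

Let ε > 0 be given. We want δ > 0 such that 0 < |x + 3| < δ implies |(5x^3 + 5x^2 + 8) + 82| < ε.
(5x^3 + 5x^2 + 8) + 82 = 5x^3 + 5x^2 + 90 = (x + 3)(5x^2 - 10x + 30).
So |(5x^3 + 5x^2 + 8) + 82| = |x + 3|·|5x^2 - 10x + 30|.
Require δ ≤ 1. Then |x + 3| < 1 gives |x| < 4, and by the triangle inequality |5x^2 - 10x + 30| ≤ 5·4^2 + 10·4 + 30 = 150.
Hence |(5x^3 + 5x^2 + 8) + 82| ≤ 150|x + 3| < ε provided |x + 3| < ε/150.
Choosing δ = min(1, ε/150) ensures both conditions, hence |(5x^3 + 5x^2 + 8) + 82| < ε.

δ = min(1, ε/150)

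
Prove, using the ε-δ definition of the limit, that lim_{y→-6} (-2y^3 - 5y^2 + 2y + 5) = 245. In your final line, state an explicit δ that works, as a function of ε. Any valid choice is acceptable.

Let ε > 0. We want δ > 0 such that 0 < |y + 6| < δ implies |(-2y^3 - 5y^2 + 2y + 5) − 245| < ε.
(-2y^3 - 5y^2 + 2y + 5) − 245 = -2y^3 - 5y^2 + 2y - 240 = (y + 6)(-2y^2 + 7y - 40).
So |(-2y^3 - 5y^2 + 2y + 5) − 245| = |y + 6|·|-2y^2 + 7y - 40|.
Assume first that |y + 6| < 1, so |y| < 7. Then |-2y^2 + 7y - 40| ≤ 2·7^2 + 7·7 + 40 = 187.
Hence |(-2y^3 - 5y^2 + 2y + 5) − 245| ≤ 187|y + 6| < ε provided |y + 6| < ε/187.
Take δ = min(1, ε/187). Then 0 < |y + 6| < δ gives both |y + 6| < 1 and |y + 6| < ε/187, so |(-2y^3 - 5y^2 + 2y + 5) − 245| < ε.

δ = min(1, ε/187)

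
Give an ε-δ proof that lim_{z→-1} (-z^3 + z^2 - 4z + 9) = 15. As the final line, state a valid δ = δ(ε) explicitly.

δ = min(2, ε/21)

Let ε > 0 be given. We want δ > 0 such that 0 < |z + 1| < δ implies |(-z^3 + z^2 - 4z + 9) − 15| < ε.
(-z^3 + z^2 - 4z + 9) − 15 = -z^3 + z^2 - 4z - 6 = (z + 1)(-z^2 + 2z - 6).
So |(-z^3 + z^2 - 4z + 9) − 15| = |z + 1|·|-z^2 + 2z - 6|.
Assume first that |z + 1| < 2, so |z| < 3. Then |-z^2 + 2z - 6| ≤ 3^2 + 2·3 + 6 = 21.
Hence |(-z^3 + z^2 - 4z + 9) − 15| ≤ 21|z + 1| < ε provided |z + 1| < ε/21.
Take δ = min(2, ε/21). Then 0 < |z + 1| < δ gives both |z + 1| < 2 and |z + 1| < ε/21, so |(-z^3 + z^2 - 4z + 9) − 15| < ε.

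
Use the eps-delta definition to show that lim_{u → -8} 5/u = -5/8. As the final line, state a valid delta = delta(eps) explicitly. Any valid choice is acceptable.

delta = min(4, (32/5)eps)

Suppose eps > 0. We seek delta > 0 such that 0 < |u + 8| < delta implies |5/u + 5/8| < eps.
|5/u + 5/8| = 5·|-8 − u|/(8·|u|) = 5|u + 8|/(8|u|).
Require delta ≤ 4 so that |u| > 8 − 4 = 4, hence 8|u| > 32.
Then |5/u + 5/8| < 5|u + 8|/32, which is < eps when |u + 8| < (32/5)eps.
Take delta = min(4, (32/5)eps). Then 0 < |u + 8| < delta gives both |u + 8| < 4 and |u + 8| < (32/5)eps, so |5/u + 5/8| < eps.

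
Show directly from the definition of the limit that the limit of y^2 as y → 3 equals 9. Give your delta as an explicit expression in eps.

Let eps > 0. We seek delta > 0 with 0 < |y − 3| < delta ⇒ |y^2 − 9| < eps.
Factor: y^2 − 9 = (y − 3)(y + 3), so |y^2 − 9| = |y − 3|·|y + 3|.
Impose delta ≤ 1 so that |y| < 4; then |y + 3| ≤ 7.
Hence |y^2 − 9| ≤ 7|y − 3|, which is < eps once |y − 3| < eps/7.
Take delta = min(1, eps/7). If 0 < |y − 3| < delta then both bounds hold and |y^2 − 9| ≤ 7|y − 3| < 7·(eps/7) = eps.

delta = min(1, eps/7)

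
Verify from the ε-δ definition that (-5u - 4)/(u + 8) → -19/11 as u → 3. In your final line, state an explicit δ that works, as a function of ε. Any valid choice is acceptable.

Let ε > 0 be given. We want δ > 0 with 0 < |u − 3| < δ ⇒ |(-5u - 4)/(u + 8) + 19/11| < ε.
Combining over a common denominator, (-5u - 4)/(u + 8) + 19/11 = [(-5u - 4)·11 − (-19)·(u + 8)] / [11·(u + 8)] = -36(u − 3) / (11(u + 8)).
So |(-5u - 4)/(u + 8) + 19/11| = 36|u − 3| / (11·|u + 8|).
Require δ ≤ 11/2, so |u + 8| ≥ |11| − |u − 3| > 11 − 11/2 = 11/2.
Hence |(-5u - 4)/(u + 8) + 19/11| < 36|u − 3|/(11·(11/2)) = (72/121)|u − 3|, which is < ε once |u − 3| < (121/72)ε.
Take δ = min(11/2, (121/72)ε). Then 0 < |u − 3| < δ forces both bounds, so |(-5u - 4)/(u + 8) + 19/11| < ε.

δ = min(11/2, (121/72)ε)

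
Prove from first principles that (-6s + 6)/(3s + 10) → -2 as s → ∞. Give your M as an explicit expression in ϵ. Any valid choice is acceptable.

M = (26/3)/ϵ

Suppose ϵ > 0. We seek M > 0 such that s > M implies |(-6s + 6)/(3s + 10) + 2| < ϵ.
(-6s + 6)/(3s + 10) + 2 = (3(-6s + 6) − (-6)(3s + 10)) / (3(3s + 10)) = 78/(3(3s + 10)).
For s > 0 we have 3s + 10 > 3s, so |(-6s + 6)/(3s + 10) + 2| = 78/(3(3s + 10)) < 78/(3·3s) = (26/3)/s.
Thus |(-6s + 6)/(3s + 10) + 2| < ϵ whenever s > (26/3)/ϵ.
Take M = (26/3)/ϵ. If s > M then |(-6s + 6)/(3s + 10) + 2| < (26/3)/s < ϵ.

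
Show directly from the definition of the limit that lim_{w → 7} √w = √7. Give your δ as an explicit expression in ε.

δ = min(7, √7·ε)

Suppose ε > 0. We want δ > 0 such that 0 < |w − 7| < δ implies |√w − √7| < ε.
Rationalise: √w − √7 = (w − 7)/(√w + √7), so |√w − √7| = |w − 7|/(√w + √7).
Restrict δ ≤ 7 so that |w − 7| < 7 forces w > 0, and then √w + √7 > √7.
Hence |√w − √7| < |w − 7|/√7, which is < ε once |w − 7| < √7·ε.
Take δ = min(7, √7·ε). If 0 < |w − 7| < δ then w > 0 and |√w − √7| < |w − 7|/√7 < ε.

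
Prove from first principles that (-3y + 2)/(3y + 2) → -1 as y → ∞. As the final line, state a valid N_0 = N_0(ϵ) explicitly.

Let ϵ > 0. We seek N_0 > 0 such that y > N_0 implies |(-3y + 2)/(3y + 2) + 1| < ϵ.
(-3y + 2)/(3y + 2) + 1 = (3(-3y + 2) − (-3)(3y + 2)) / (3(3y + 2)) = 12/(3(3y + 2)).
For y > 0 we have 3y + 2 > 3y, so |(-3y + 2)/(3y + 2) + 1| = 12/(3(3y + 2)) < 12/(3·3y) = (4/3)/y.
Thus |(-3y + 2)/(3y + 2) + 1| < ϵ whenever y > (4/3)/ϵ.
Take N_0 = (4/3)/ϵ. If y > N_0 then |(-3y + 2)/(3y + 2) + 1| < (4/3)/y < ϵ.

N_0 = (4/3)/ϵ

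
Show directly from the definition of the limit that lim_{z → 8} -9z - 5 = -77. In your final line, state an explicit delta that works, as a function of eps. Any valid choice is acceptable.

Suppose eps > 0. We need delta > 0 so that 0 < |z − 8| < delta implies |(-9z - 5) + 77| < eps.
|(-9z - 5) + 77| = |-9z + 72| = 9|z − 8|.
So 9|z − 8| < eps exactly when |z − 8| < eps/9.
Choosing delta = eps/9 gives |(-9z - 5) + 77| = 9|z − 8| < eps whenever |z − 8| < delta.

delta = eps/9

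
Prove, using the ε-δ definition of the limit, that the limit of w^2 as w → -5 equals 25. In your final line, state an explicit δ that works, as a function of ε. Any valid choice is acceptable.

δ = min(1, ε/11)

Fix ε > 0. We seek δ > 0 with 0 < |w + 5| < δ ⇒ |w^2 − 25| < ε.
Factor: w^2 − 25 = (w + 5)(w - 5), so |w^2 − 25| = |w + 5|·|w - 5|.
Impose δ ≤ 1 so that |w| < 6; then |w - 5| ≤ 11.
Hence |w^2 − 25| ≤ 11|w + 5|, which is < ε once |w + 5| < ε/11.
Take δ = min(1, ε/11). If 0 < |w + 5| < δ then both bounds hold and |w^2 − 25| ≤ 11|w + 5| < 11·(ε/11) = ε.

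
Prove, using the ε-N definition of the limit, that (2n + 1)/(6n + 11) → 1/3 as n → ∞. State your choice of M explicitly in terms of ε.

M = (4/9)/ε

Let ε > 0. For n ≥ 1, |(2n + 1)/(6n + 11) − (1/3)| = |-16|/(6(6n + 11)) = 16/(6(6n + 11)).
Since 6n + 11 ≥ 6n for n ≥ 1, this is ≤ 16/(6·6n) = (4/9)/n.
So |(2n + 1)/(6n + 11) − (1/3)| < ε whenever n > (4/9)/ε.
Take M = (4/9)/ε. If n > M then |(2n + 1)/(6n + 11) − (1/3)| ≤ (4/9)/n < ε.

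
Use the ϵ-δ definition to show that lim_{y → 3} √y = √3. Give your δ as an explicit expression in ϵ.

δ = min(3, √3·ϵ)

Let ϵ > 0 be given. We want δ > 0 such that 0 < |y − 3| < δ implies |√y − √3| < ϵ.
Multiplying by the conjugate, |√y − √3| = |y − 3|/(√y + √3).
Restrict δ ≤ 3 so that |y − 3| < 3 forces y > 0, and then √y + √3 > √3.
Hence |√y − √3| < |y − 3|/√3, which is < ϵ once |y − 3| < √3·ϵ.
Take δ = min(3, √3·ϵ). If 0 < |y − 3| < δ then y > 0 and |√y − √3| < |y − 3|/√3 < ϵ.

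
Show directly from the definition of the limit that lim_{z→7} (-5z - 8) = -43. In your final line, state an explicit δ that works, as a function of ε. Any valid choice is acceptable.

δ = ε/5

Fix ε > 0. We need δ > 0 so that 0 < |z − 7| < δ implies |(-5z - 8) + 43| < ε.
|(-5z - 8) + 43| = |-5z + 35| = 5|z − 7|.
So 5|z − 7| < ε exactly when |z − 7| < ε/5.
Choosing δ = ε/5 gives |(-5z - 8) + 43| = 5|z − 7| < ε whenever |z − 7| < δ.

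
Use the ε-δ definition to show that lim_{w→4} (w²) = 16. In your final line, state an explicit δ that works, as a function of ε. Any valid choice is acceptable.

δ = min(1, ε/9)

Let ε > 0 be given. We seek δ > 0 with 0 < |w − 4| < δ ⇒ |w² − 16| < ε.
Factor: w² − 16 = (w − 4)(w + 4), so |w² − 16| = |w − 4|·|w + 4|.
Restrict δ ≤ 1. Then |w − 4| < 1 gives |w| < 5, so by the triangle inequality |w + 4| ≤ 5 + 4 = 9.
Hence |w² − 16| ≤ 9|w − 4|, which is < ε once |w − 4| < ε/9.
Take δ = min(1, ε/9). If 0 < |w − 4| < δ then both bounds hold and |w² − 16| ≤ 9|w − 4| < 9·(ε/9) = ε.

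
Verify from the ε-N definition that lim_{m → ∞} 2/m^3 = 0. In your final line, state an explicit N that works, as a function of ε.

Suppose ε > 0. For m ≥ 1, |2/m^3 − 0| = 2/m^3.
2/m^3 < ε ⇔ m^3 > 2/ε ⇔ m > (2/ε)^{1/3}.
Take N = (2/ε)^{1/3}. Then m > N implies 2/m^3 < ε.

N = (2/ε)^{1/3}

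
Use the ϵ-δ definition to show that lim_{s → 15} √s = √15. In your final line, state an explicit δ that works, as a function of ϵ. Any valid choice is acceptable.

δ = min(15, √15·ϵ)

Fix ϵ > 0. We want δ > 0 such that 0 < |s − 15| < δ implies |√s − √15| < ϵ.
Multiplying by the conjugate, |√s − √15| = |s − 15|/(√s + √15).
Restrict δ ≤ 15 so that |s − 15| < 15 forces s > 0, and then √s + √15 > √15.
Hence |√s − √15| < |s − 15|/√15, which is < ϵ once |s − 15| < √15·ϵ.
Take δ = min(15, √15·ϵ). If 0 < |s − 15| < δ then s > 0 and |√s − √15| < |s − 15|/√15 < ϵ.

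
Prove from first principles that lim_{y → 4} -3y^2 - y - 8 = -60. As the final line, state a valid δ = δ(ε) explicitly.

Let ε > 0. We want δ > 0 such that 0 < |y − 4| < δ implies |(-3y^2 - y - 8) + 60| < ε.
(-3y^2 - y - 8) + 60 = -3y^2 - y + 52 = (y − 4)(-3y - 13).
So |(-3y^2 - y - 8) + 60| = |y − 4|·|-3y - 13|.
Require δ ≤ 2. Then |y − 4| < 2 gives |y| < 6, and by the triangle inequality |-3y - 13| ≤ 3·6 + 13 = 31.
Hence |(-3y^2 - y - 8) + 60| ≤ 31|y − 4| < ε provided |y − 4| < ε/31.
Take δ = min(2, ε/31). Then 0 < |y − 4| < δ gives both |y − 4| < 2 and |y − 4| < ε/31, so |(-3y^2 - y - 8) + 60| < ε.

δ = min(2, ε/31)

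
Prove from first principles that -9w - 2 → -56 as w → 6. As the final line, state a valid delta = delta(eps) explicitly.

Let eps > 0. We need delta > 0 so that 0 < |w − 6| < delta implies |(-9w - 2) + 56| < eps.
|(-9w - 2) + 56| = |-9w + 54| = 9|w − 6|.
So 9|w − 6| < eps exactly when |w − 6| < eps/9.
Choosing delta = eps/9 gives |(-9w - 2) + 56| = 9|w − 6| < eps whenever |w − 6| < delta.

delta = eps/9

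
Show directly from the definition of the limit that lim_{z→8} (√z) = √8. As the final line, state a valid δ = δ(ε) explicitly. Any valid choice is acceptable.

Suppose ε > 0. We want δ > 0 such that 0 < |z − 8| < δ implies |√z − √8| < ε.
Multiplying by the conjugate, |√z − √8| = |z − 8|/(√z + √8).
Restrict δ ≤ 8 so that |z − 8| < 8 forces z > 0, and then √z + √8 > √8.
Hence |√z − √8| < |z − 8|/√8, which is < ε once |z − 8| < √8·ε.
Take δ = min(8, √8·ε). If 0 < |z − 8| < δ then z > 0 and |√z − √8| < |z − 8|/√8 < ε.

δ = min(8, √8·ε)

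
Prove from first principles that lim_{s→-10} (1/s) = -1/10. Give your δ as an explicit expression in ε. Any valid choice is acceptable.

δ = min(5, 50ε)

Let ε > 0. We seek δ > 0 such that 0 < |s + 10| < δ implies |1/s + 1/10| < ε.
|1/s + 1/10| = |-10 − s|/(10·|s|) = |s + 10|/(10|s|).
Require δ ≤ 5 so that |s| > 10 − 5 = 5, hence 10|s| > 50.
Then |1/s + 1/10| < |s + 10|/50, which is < ε when |s + 10| < 50ε.
Take δ = min(5, 50ε). Then 0 < |s + 10| < δ gives both |s + 10| < 5 and |s + 10| < 50ε, so |1/s + 1/10| < ε.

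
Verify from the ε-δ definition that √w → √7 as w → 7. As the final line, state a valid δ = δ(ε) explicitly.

Fix ε > 0. We want δ > 0 such that 0 < |w − 7| < δ implies |√w − √7| < ε.
Rationalise: √w − √7 = (w − 7)/(√w + √7), so |√w − √7| = |w − 7|/(√w + √7).
Restrict δ ≤ 7 so that |w − 7| < 7 forces w > 0, and then √w + √7 > √7.
Hence |√w − √7| < |w − 7|/√7, which is < ε once |w − 7| < √7·ε.
Take δ = min(7, √7·ε). If 0 < |w − 7| < δ then w > 0 and |√w − √7| < |w − 7|/√7 < ε.

δ = min(7, √7·ε)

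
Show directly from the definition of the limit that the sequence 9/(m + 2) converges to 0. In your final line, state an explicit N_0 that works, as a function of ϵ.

Fix ϵ > 0. For m ≥ 1, |9/(m + 2) − 0| = 9/(m + 2) ≤ 9/m.
We need 9/m < ϵ, i.e. m > 9/ϵ.
Take N_0 = 9/ϵ. If m > N_0 then |9/(m + 2)| ≤ 9/m < ϵ.

N_0 = 9/ϵ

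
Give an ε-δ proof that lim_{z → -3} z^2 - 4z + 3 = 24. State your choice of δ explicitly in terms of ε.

Let ε > 0 be given. We want δ > 0 such that 0 < |z + 3| < δ implies |(z^2 - 4z + 3) − 24| < ε.
(z^2 - 4z + 3) − 24 = z^2 - 4z - 21 = (z + 3)(z - 7).
So |(z^2 - 4z + 3) − 24| = |z + 3|·|z - 7|.
Require δ ≤ 1. Then |z + 3| < 1 gives |z| < 4, and by the triangle inequality |z - 7| ≤ 4 + 7 = 11.
Hence |(z^2 - 4z + 3) − 24| ≤ 11|z + 3| < ε provided |z + 3| < ε/11.
Take δ = min(1, ε/11). Then 0 < |z + 3| < δ gives both |z + 3| < 1 and |z + 3| < ε/11, so |(z^2 - 4z + 3) − 24| < ε.

δ = min(1, ε/11)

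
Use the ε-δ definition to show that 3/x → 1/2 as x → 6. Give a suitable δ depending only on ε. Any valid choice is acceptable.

δ = min(3, 6ε)

Let ε > 0. We seek δ > 0 such that 0 < |x − 6| < δ implies |3/x − (1/2)| < ε.
|3/x − (1/2)| = 3·|6 − x|/(6·|x|) = 3|x − 6|/(6|x|).
Require δ ≤ 3 so that |x| > 6 − 3 = 3, hence 6|x| > 18.
Then |3/x − (1/2)| < 3|x − 6|/18, which is < ε when |x − 6| < 6ε.
Take δ = min(3, 6ε). Then 0 < |x − 6| < δ gives both |x − 6| < 3 and |x − 6| < 6ε, so |3/x − (1/2)| < ε.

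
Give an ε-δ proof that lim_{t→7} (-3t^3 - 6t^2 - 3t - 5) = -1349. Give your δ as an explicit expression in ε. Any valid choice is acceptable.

Let ε > 0 be given. We want δ > 0 such that 0 < |t − 7| < δ implies |(-3t^3 - 6t^2 - 3t - 5) + 1349| < ε.
(-3t^3 - 6t^2 - 3t - 5) + 1349 = -3t^3 - 6t^2 - 3t + 1344 = (t − 7)(-3t^2 - 27t - 192).
So |(-3t^3 - 6t^2 - 3t - 5) + 1349| = |t − 7|·|-3t^2 - 27t - 192|.
Require δ ≤ 2. Then |t − 7| < 2 gives |t| < 9, and by the triangle inequality |-3t^2 - 27t - 192| ≤ 3·9^2 + 27·9 + 192 = 678.
Hence |(-3t^3 - 6t^2 - 3t - 5) + 1349| ≤ 678|t − 7| < ε provided |t − 7| < ε/678.
Take δ = min(2, ε/678). Then 0 < |t − 7| < δ gives both |t − 7| < 2 and |t − 7| < ε/678, so |(-3t^3 - 6t^2 - 3t - 5) + 1349| < ε.

δ = min(2, ε/678)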